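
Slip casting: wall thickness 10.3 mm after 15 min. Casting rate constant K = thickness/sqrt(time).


K = 10.3 / sqrt(15) = 10.3 / 3.873 = 2.659 mm/min^0.5

2.659


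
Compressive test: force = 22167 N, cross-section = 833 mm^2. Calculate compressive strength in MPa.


CS = 22167 / 833 = 26.6 MPa

26.6


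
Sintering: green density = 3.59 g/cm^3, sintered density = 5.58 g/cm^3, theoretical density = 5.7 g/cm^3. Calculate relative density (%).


Relative = 5.58 / 5.7 * 100 = 97.9%

97.9


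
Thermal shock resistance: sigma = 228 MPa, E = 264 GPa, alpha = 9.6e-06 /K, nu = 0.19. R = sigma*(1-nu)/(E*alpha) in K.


R = 228*(1-0.19)/(264*1000*9.6e-06) = 73 K

73


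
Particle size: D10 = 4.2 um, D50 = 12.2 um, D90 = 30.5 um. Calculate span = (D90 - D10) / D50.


Span = (30.5 - 4.2) / 12.2 = 26.3 / 12.2 = 2.156

2.156


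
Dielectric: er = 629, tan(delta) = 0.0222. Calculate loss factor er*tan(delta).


Loss = 629 * 0.0222 = 13.964

13.964


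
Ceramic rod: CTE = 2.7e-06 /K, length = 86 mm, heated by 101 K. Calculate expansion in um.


dL = 2.7e-06 * 86 * 101 * 1000 = 23.452 um

23.452


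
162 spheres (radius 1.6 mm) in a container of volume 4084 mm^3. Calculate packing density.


V_sphere = 4/3*pi*1.6^3 = 17.1573 mm^3
Total V = 162*17.1573 = 2779.4826 mm^3
PD = 2779.4826 / 4084 = 0.681

0.681


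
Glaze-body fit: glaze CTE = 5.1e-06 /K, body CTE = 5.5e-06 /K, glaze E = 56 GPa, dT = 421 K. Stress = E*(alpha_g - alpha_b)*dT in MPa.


Stress = 56*1000*(5.1e-06 - 5.5e-06)*421 = -9.4 MPa

-9.4


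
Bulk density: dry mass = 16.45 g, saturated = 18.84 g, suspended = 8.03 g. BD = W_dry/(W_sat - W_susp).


BD = 16.45 / (18.84 - 8.03) = 16.45 / 10.81 = 1.522 g/cm^3

1.522


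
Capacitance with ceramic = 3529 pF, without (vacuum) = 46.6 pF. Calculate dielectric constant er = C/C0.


er = 3529 / 46.6 = 75.73

75.73


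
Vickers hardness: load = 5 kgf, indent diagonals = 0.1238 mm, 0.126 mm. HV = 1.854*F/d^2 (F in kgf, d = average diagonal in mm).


d_avg = (0.1238+0.126)/2 = 0.1249 mm
HV = 1.854*5/0.1249^2 = 594

594


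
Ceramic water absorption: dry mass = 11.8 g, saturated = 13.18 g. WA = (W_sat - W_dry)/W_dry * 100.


WA = (13.18 - 11.8) / 11.8 * 100 = 11.69%

11.69


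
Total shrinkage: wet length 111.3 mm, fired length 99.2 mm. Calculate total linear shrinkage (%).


TS = (111.3 - 99.2) / 111.3 * 100 = 10.87%

10.87


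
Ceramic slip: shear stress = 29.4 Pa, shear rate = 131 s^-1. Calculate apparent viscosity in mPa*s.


eta = tau/gamma * 1000 = 29.4/131 * 1000 = 224.4 mPa*s

224.4


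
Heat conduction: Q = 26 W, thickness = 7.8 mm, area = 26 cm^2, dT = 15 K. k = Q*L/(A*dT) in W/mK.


k = 26*7.8/1000/(26/10000*15) = 5.2 W/mK

5.2


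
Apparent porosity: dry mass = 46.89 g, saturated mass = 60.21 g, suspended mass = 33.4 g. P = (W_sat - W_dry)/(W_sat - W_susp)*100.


P = (60.21 - 46.89) / (60.21 - 33.4) * 100 = 13.32 / 26.81 * 100 = 49.7%

49.7


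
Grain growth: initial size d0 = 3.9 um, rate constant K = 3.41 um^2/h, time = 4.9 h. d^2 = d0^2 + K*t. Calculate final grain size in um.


d^2 = 3.9^2 + 3.41*4.9 = 31.919
d = sqrt(31.919) = 5.65 um

5.65


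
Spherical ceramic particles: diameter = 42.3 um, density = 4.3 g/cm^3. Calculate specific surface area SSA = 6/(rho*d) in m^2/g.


SSA = 6 / (4.3 * 42.3) = 0.033 m^2/g

0.033


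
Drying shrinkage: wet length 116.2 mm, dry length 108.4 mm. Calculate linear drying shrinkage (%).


DS = (116.2 - 108.4) / 116.2 * 100 = 6.71%

6.71


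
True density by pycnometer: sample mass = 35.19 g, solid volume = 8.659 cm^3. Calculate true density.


TD = 35.19 / 8.659 = 4.064 g/cm^3

4.064


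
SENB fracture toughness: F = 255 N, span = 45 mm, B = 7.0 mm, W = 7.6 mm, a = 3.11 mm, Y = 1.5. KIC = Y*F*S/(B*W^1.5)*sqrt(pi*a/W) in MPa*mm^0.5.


KIC = 1.5*255*45/(7.0*7.6^1.5)*sqrt(pi*3.11/7.6) = 133.07

133.07


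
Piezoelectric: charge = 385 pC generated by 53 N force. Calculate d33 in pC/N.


d33 = 385 / 53 = 7.3 pC/N

7.3


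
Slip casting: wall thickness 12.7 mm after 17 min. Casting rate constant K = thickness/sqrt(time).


K = 12.7 / sqrt(17) = 12.7 / 4.1231 = 3.08 mm/min^0.5

3.08


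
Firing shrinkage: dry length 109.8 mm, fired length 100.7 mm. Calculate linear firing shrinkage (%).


FS = (109.8 - 100.7) / 109.8 * 100 = 8.29%

8.29


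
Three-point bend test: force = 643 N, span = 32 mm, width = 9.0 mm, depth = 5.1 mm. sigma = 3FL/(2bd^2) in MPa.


sigma = 3*643*32/(2*9.0*5.1^2) = 131.8 MPa

131.8


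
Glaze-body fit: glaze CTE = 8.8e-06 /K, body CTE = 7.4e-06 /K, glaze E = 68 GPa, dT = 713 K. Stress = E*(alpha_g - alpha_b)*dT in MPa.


Stress = 68*1000*(8.8e-06 - 7.4e-06)*713 = 67.9 MPa

67.9


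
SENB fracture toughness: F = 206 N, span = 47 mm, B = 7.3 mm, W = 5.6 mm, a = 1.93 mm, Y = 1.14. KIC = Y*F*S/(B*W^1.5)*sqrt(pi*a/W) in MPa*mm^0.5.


KIC = 1.14*206*47/(7.3*5.6^1.5)*sqrt(pi*1.93/5.6) = 118.72

118.72


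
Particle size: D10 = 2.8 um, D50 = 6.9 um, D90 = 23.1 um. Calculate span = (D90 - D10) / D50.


Span = (23.1 - 2.8) / 6.9 = 20.3 / 6.9 = 2.942

2.942


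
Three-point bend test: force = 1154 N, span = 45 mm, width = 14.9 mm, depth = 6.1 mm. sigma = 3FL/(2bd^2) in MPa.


sigma = 3*1154*45/(2*14.9*6.1^2) = 140.5 MPa

140.5


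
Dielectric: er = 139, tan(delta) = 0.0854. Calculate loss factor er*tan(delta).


Loss = 139 * 0.0854 = 11.871

11.871


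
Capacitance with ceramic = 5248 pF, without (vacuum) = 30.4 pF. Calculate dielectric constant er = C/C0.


er = 5248 / 30.4 = 172.63

172.63


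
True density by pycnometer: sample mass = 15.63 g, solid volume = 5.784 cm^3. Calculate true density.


TD = 15.63 / 5.784 = 2.702 g/cm^3

2.702


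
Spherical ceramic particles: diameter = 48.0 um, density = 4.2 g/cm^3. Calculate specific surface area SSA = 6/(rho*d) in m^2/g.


SSA = 6 / (4.2 * 48.0) = 0.03 m^2/g

0.03


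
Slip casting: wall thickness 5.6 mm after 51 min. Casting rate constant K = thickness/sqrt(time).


K = 5.6 / sqrt(51) = 5.6 / 7.1414 = 0.784 mm/min^0.5

0.784


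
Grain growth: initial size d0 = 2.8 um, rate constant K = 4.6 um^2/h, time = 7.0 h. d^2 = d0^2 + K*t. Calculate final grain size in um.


d^2 = 2.8^2 + 4.6*7.0 = 40.04
d = sqrt(40.04) = 6.33 um

6.33


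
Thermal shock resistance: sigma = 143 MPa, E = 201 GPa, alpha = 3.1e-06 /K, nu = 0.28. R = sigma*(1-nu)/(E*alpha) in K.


R = 143*(1-0.28)/(201*1000*3.1e-06) = 165 K

165


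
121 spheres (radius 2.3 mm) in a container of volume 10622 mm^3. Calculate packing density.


V_sphere = 4/3*pi*2.3^3 = 50.965 mm^3
Total V = 121*50.965 = 6166.765 mm^3
PD = 6166.765 / 10622 = 0.581

0.581


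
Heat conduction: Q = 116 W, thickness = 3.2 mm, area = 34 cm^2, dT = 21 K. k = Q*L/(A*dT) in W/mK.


k = 116*3.2/1000/(34/10000*21) = 5.2 W/mK

5.2


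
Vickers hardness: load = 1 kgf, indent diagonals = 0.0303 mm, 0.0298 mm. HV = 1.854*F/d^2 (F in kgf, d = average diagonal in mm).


d_avg = (0.0303+0.0298)/2 = 0.03005 mm
HV = 1.854*1/0.03005^2 = 2053

2053


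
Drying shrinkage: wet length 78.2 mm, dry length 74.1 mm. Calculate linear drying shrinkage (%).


DS = (78.2 - 74.1) / 78.2 * 100 = 5.24%

5.24


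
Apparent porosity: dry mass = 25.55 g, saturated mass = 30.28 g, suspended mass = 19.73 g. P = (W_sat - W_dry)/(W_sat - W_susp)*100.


P = (30.28 - 25.55) / (30.28 - 19.73) * 100 = 4.73 / 10.55 * 100 = 44.8%

44.8


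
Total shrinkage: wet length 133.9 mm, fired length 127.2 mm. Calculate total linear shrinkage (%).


TS = (133.9 - 127.2) / 133.9 * 100 = 5.0%

5.0


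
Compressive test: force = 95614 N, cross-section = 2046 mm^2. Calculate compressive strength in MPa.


CS = 95614 / 2046 = 46.7 MPa

46.7


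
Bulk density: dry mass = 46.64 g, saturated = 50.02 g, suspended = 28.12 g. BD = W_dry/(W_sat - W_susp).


BD = 46.64 / (50.02 - 28.12) = 46.64 / 21.9 = 2.13 g/cm^3

2.13


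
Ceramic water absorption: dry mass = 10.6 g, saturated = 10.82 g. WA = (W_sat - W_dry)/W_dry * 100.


WA = (10.82 - 10.6) / 10.6 * 100 = 2.08%

2.08


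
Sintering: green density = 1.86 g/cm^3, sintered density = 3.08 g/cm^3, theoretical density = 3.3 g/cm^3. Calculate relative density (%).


Relative = 3.08 / 3.3 * 100 = 93.3%

93.3


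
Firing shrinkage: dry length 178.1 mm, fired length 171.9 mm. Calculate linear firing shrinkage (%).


FS = (178.1 - 171.9) / 178.1 * 100 = 3.48%

3.48


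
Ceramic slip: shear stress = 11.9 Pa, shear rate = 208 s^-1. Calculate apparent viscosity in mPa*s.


eta = tau/gamma * 1000 = 11.9/208 * 1000 = 57.2 mPa*s

57.2


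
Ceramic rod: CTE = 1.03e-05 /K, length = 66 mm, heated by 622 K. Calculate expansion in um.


dL = 1.03e-05 * 66 * 622 * 1000 = 422.836 um

422.836


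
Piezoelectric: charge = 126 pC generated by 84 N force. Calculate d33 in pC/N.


d33 = 126 / 84 = 1.5 pC/N

1.5


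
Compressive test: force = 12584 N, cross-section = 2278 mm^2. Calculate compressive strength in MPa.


CS = 12584 / 2278 = 5.5 MPa

5.5


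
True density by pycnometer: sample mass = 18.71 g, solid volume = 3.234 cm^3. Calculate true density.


TD = 18.71 / 3.234 = 5.785 g/cm^3

5.785


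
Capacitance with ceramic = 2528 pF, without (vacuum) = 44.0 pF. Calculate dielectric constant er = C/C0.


er = 2528 / 44.0 = 57.45

57.45


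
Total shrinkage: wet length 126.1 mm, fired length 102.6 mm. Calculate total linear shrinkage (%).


TS = (126.1 - 102.6) / 126.1 * 100 = 18.64%

18.64


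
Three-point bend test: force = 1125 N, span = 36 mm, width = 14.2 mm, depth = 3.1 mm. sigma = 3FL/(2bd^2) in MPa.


sigma = 3*1125*36/(2*14.2*3.1^2) = 445.2 MPa

445.2


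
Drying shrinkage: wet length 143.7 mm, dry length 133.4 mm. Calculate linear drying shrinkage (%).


DS = (143.7 - 133.4) / 143.7 * 100 = 7.17%

7.17


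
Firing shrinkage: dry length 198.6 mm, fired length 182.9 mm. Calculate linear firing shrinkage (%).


FS = (198.6 - 182.9) / 198.6 * 100 = 7.91%

7.91


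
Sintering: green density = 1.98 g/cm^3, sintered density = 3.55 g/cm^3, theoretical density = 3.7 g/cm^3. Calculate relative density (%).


Relative = 3.55 / 3.7 * 100 = 95.9%

95.9


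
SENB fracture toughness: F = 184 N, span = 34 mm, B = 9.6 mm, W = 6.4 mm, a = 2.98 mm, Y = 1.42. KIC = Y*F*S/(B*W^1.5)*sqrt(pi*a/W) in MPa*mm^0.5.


KIC = 1.42*184*34/(9.6*6.4^1.5)*sqrt(pi*2.98/6.4) = 69.13

69.13


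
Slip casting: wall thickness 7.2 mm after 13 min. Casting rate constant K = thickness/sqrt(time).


K = 7.2 / sqrt(13) = 7.2 / 3.6056 = 1.997 mm/min^0.5

1.997


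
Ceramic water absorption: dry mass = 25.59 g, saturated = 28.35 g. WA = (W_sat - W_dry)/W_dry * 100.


WA = (28.35 - 25.59) / 25.59 * 100 = 10.79%

10.79


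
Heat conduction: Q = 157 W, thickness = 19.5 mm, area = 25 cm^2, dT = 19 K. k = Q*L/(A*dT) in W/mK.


k = 157*19.5/1000/(25/10000*19) = 64.45 W/mK

64.45


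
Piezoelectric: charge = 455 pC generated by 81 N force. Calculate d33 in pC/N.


d33 = 455 / 81 = 5.6 pC/N

5.6


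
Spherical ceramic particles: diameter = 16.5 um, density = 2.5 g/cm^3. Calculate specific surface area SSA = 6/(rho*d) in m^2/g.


SSA = 6 / (2.5 * 16.5) = 0.145 m^2/g

0.145


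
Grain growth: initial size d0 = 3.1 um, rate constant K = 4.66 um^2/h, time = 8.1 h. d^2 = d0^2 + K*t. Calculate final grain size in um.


d^2 = 3.1^2 + 4.66*8.1 = 47.356
d = sqrt(47.356) = 6.88 um

6.88


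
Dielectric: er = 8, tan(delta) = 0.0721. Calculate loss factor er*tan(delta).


Loss = 8 * 0.0721 = 0.577

0.577


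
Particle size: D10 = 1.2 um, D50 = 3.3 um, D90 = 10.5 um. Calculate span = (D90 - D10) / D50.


Span = (10.5 - 1.2) / 3.3 = 9.3 / 3.3 = 2.818

2.818


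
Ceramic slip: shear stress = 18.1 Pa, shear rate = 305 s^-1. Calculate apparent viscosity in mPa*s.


eta = tau/gamma * 1000 = 18.1/305 * 1000 = 59.3 mPa*s

59.3


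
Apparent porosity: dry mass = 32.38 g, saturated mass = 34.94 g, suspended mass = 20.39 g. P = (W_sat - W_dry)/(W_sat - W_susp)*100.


P = (34.94 - 32.38) / (34.94 - 20.39) * 100 = 2.56 / 14.55 * 100 = 17.6%

17.6


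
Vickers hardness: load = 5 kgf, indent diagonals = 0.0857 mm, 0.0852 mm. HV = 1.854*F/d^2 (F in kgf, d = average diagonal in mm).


d_avg = (0.0857+0.0852)/2 = 0.08545 mm
HV = 1.854*5/0.08545^2 = 1270

1270


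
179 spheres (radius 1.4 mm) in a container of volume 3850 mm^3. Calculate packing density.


V_sphere = 4/3*pi*1.4^3 = 11.494 mm^3
Total V = 179*11.494 = 2057.426 mm^3
PD = 2057.426 / 3850 = 0.534

0.534


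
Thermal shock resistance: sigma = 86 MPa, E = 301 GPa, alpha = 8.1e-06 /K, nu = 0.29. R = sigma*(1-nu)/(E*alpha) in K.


R = 86*(1-0.29)/(301*1000*8.1e-06) = 25 K

25


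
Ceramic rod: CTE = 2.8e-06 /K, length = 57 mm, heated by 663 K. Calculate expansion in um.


dL = 2.8e-06 * 57 * 663 * 1000 = 105.815 um

105.815


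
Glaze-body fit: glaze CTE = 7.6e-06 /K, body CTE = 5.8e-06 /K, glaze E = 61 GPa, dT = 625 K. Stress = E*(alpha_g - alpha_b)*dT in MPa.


Stress = 61*1000*(7.6e-06 - 5.8e-06)*625 = 68.6 MPa

68.6


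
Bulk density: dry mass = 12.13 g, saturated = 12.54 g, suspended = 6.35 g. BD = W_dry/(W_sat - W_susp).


BD = 12.13 / (12.54 - 6.35) = 12.13 / 6.19 = 1.96 g/cm^3

1.96


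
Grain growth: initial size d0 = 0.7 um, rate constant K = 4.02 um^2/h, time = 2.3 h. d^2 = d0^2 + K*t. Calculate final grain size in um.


d^2 = 0.7^2 + 4.02*2.3 = 9.736
d = sqrt(9.736) = 3.12 um

3.12


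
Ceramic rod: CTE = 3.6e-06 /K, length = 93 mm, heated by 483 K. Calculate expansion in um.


dL = 3.6e-06 * 93 * 483 * 1000 = 161.708 um

161.708


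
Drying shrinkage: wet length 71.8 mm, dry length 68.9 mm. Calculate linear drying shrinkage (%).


DS = (71.8 - 68.9) / 71.8 * 100 = 4.04%

4.04


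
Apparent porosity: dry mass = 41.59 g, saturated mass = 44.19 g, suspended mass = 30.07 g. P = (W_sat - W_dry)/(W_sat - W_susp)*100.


P = (44.19 - 41.59) / (44.19 - 30.07) * 100 = 2.6 / 14.12 * 100 = 18.4%

18.4


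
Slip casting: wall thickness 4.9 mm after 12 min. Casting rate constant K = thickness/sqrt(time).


K = 4.9 / sqrt(12) = 4.9 / 3.4641 = 1.415 mm/min^0.5

1.415


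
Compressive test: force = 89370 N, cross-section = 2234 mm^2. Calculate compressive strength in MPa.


CS = 89370 / 2234 = 40.0 MPa

40.0


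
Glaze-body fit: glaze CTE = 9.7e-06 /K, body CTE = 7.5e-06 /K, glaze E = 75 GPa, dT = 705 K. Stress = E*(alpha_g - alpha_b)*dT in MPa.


Stress = 75*1000*(9.7e-06 - 7.5e-06)*705 = 116.3 MPa

116.3


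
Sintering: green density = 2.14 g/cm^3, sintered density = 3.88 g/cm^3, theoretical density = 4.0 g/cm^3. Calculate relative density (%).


Relative = 3.88 / 4.0 * 100 = 97.0%

97.0


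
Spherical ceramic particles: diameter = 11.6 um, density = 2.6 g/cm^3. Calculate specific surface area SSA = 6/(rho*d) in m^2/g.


SSA = 6 / (2.6 * 11.6) = 0.199 m^2/g

0.199


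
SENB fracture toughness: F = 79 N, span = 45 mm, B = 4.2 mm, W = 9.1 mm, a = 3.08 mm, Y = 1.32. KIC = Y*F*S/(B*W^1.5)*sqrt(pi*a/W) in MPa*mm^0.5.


KIC = 1.32*79*45/(4.2*9.1^1.5)*sqrt(pi*3.08/9.1) = 41.97

41.97


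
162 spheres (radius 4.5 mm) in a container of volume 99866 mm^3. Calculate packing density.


V_sphere = 4/3*pi*4.5^3 = 381.7035 mm^3
Total V = 162*381.7035 = 61835.967 mm^3
PD = 61835.967 / 99866 = 0.619

0.619


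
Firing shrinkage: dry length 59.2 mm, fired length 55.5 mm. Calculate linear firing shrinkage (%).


FS = (59.2 - 55.5) / 59.2 * 100 = 6.25%

6.25


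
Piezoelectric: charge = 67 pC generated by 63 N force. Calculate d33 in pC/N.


d33 = 67 / 63 = 1.1 pC/N

1.1


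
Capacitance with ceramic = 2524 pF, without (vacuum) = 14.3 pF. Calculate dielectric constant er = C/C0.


er = 2524 / 14.3 = 176.5

176.5


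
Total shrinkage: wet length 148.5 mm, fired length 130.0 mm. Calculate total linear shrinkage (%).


TS = (148.5 - 130.0) / 148.5 * 100 = 12.46%

12.46


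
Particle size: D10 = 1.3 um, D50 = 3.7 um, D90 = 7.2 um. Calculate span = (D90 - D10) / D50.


Span = (7.2 - 1.3) / 3.7 = 5.9 / 3.7 = 1.595

1.595


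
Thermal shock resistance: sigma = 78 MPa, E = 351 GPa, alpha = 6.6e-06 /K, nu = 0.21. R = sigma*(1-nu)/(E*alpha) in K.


R = 78*(1-0.21)/(351*1000*6.6e-06) = 27 K

27


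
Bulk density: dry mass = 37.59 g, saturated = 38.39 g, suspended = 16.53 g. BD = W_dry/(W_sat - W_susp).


BD = 37.59 / (38.39 - 16.53) = 37.59 / 21.86 = 1.72 g/cm^3

1.72


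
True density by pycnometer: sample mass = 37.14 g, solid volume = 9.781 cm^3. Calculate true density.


TD = 37.14 / 9.781 = 3.797 g/cm^3

3.797


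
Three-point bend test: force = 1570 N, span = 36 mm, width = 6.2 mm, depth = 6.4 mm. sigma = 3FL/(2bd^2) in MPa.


sigma = 3*1570*36/(2*6.2*6.4^2) = 333.8 MPa

333.8


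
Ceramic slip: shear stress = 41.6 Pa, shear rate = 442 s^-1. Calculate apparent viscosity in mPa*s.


eta = tau/gamma * 1000 = 41.6/442 * 1000 = 94.1 mPa*s

94.1


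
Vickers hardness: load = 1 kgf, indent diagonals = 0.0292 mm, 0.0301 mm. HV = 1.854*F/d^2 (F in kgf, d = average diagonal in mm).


d_avg = (0.0292+0.0301)/2 = 0.02965 mm
HV = 1.854*1/0.02965^2 = 2109

2109


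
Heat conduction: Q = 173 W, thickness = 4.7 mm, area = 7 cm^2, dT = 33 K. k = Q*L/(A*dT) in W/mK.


k = 173*4.7/1000/(7/10000*33) = 35.2 W/mK

35.2


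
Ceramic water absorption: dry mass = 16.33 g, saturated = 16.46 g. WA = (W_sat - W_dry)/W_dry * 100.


WA = (16.46 - 16.33) / 16.33 * 100 = 0.8%

0.8


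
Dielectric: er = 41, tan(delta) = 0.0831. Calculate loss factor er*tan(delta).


Loss = 41 * 0.0831 = 3.407

3.407


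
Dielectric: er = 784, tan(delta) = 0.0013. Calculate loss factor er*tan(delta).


Loss = 784 * 0.0013 = 1.019

1.019


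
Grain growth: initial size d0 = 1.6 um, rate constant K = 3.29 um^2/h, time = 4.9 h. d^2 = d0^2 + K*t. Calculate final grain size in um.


d^2 = 1.6^2 + 3.29*4.9 = 18.681
d = sqrt(18.681) = 4.32 um

4.32


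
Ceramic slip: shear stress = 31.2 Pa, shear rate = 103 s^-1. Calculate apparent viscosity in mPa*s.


eta = tau/gamma * 1000 = 31.2/103 * 1000 = 302.9 mPa*s

302.9


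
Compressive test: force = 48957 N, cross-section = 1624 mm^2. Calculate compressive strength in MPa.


CS = 48957 / 1624 = 30.1 MPa

30.1


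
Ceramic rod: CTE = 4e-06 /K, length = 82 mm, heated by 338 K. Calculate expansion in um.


dL = 4e-06 * 82 * 338 * 1000 = 110.864 um

110.864


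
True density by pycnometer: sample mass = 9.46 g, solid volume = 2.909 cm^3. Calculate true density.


TD = 9.46 / 2.909 = 3.252 g/cm^3

3.252


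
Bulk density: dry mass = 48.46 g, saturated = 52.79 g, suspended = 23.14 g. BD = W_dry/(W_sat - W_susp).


BD = 48.46 / (52.79 - 23.14) = 48.46 / 29.65 = 1.634 g/cm^3

1.634


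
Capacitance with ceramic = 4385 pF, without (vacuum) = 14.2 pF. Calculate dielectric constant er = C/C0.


er = 4385 / 14.2 = 308.8

308.8


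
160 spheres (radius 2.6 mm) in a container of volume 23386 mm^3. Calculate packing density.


V_sphere = 4/3*pi*2.6^3 = 73.6222 mm^3
Total V = 160*73.6222 = 11779.552 mm^3
PD = 11779.552 / 23386 = 0.504

0.504


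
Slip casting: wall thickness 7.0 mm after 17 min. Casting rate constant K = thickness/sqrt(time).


K = 7.0 / sqrt(17) = 7.0 / 4.1231 = 1.698 mm/min^0.5

1.698


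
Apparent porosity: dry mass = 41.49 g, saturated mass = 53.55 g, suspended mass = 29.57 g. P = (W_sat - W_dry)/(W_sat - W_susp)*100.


P = (53.55 - 41.49) / (53.55 - 29.57) * 100 = 12.06 / 23.98 * 100 = 50.3%

50.3


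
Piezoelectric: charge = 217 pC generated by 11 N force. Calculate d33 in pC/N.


d33 = 217 / 11 = 19.7 pC/N

19.7


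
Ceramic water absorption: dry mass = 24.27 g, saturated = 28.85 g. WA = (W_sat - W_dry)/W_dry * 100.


WA = (28.85 - 24.27) / 24.27 * 100 = 18.87%

18.87


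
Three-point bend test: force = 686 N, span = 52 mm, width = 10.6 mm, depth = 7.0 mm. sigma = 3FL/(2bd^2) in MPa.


sigma = 3*686*52/(2*10.6*7.0^2) = 103.0 MPa

103.0


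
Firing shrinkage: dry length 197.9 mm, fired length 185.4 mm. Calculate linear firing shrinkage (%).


FS = (197.9 - 185.4) / 197.9 * 100 = 6.32%

6.32


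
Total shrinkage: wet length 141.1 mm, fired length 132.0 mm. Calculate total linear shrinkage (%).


TS = (141.1 - 132.0) / 141.1 * 100 = 6.45%

6.45


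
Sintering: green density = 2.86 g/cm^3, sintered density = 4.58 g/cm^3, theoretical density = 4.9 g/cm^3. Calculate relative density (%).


Relative = 4.58 / 4.9 * 100 = 93.5%

93.5


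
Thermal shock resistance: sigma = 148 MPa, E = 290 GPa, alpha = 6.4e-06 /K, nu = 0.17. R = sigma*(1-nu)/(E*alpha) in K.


R = 148*(1-0.17)/(290*1000*6.4e-06) = 66 K

66


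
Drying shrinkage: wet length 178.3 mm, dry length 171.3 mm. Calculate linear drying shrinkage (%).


DS = (178.3 - 171.3) / 178.3 * 100 = 3.93%

3.93


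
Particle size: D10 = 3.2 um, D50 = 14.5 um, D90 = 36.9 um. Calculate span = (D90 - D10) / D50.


Span = (36.9 - 3.2) / 14.5 = 33.7 / 14.5 = 2.324

2.324


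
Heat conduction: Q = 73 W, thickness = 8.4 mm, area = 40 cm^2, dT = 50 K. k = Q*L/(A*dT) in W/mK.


k = 73*8.4/1000/(40/10000*50) = 3.07 W/mK

3.07


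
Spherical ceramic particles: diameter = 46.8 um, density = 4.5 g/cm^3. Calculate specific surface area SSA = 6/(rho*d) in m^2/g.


SSA = 6 / (4.5 * 46.8) = 0.028 m^2/g

0.028


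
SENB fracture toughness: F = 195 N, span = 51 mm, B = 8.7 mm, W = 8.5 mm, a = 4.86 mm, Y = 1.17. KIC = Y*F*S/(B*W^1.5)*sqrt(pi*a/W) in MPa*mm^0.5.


KIC = 1.17*195*51/(8.7*8.5^1.5)*sqrt(pi*4.86/8.5) = 72.33

72.33


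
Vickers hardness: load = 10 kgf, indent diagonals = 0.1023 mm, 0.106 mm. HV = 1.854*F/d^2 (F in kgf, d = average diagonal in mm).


d_avg = (0.1023+0.106)/2 = 0.10415 mm
HV = 1.854*10/0.10415^2 = 1709

1709


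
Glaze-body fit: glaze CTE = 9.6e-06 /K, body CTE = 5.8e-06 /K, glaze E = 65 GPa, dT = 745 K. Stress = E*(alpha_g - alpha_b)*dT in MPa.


Stress = 65*1000*(9.6e-06 - 5.8e-06)*745 = 184.0 MPa

184.0


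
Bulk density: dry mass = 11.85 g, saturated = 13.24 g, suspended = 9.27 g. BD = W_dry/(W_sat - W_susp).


BD = 11.85 / (13.24 - 9.27) = 11.85 / 3.97 = 2.985 g/cm^3

2.985


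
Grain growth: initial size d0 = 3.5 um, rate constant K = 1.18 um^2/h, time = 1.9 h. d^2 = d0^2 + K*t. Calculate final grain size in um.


d^2 = 3.5^2 + 1.18*1.9 = 14.492
d = sqrt(14.492) = 3.81 um

3.81


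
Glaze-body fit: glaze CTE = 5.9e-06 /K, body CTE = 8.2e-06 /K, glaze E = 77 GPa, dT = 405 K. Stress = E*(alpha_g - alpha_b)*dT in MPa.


Stress = 77*1000*(5.9e-06 - 8.2e-06)*405 = -71.7 MPa

-71.7


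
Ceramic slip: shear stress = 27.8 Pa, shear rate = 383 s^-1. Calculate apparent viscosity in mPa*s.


eta = tau/gamma * 1000 = 27.8/383 * 1000 = 72.6 mPa*s

72.6


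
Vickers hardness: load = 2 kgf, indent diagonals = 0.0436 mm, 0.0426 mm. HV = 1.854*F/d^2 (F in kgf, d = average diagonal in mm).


d_avg = (0.0436+0.0426)/2 = 0.0431 mm
HV = 1.854*2/0.0431^2 = 1996

1996


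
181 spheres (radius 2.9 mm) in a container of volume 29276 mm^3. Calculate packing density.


V_sphere = 4/3*pi*2.9^3 = 102.1604 mm^3
Total V = 181*102.1604 = 18491.0324 mm^3
PD = 18491.0324 / 29276 = 0.632

0.632


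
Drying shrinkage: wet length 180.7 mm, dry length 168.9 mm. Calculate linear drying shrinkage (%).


DS = (180.7 - 168.9) / 180.7 * 100 = 6.53%

6.53


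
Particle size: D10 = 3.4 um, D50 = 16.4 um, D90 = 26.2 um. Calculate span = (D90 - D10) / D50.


Span = (26.2 - 3.4) / 16.4 = 22.8 / 16.4 = 1.39

1.39


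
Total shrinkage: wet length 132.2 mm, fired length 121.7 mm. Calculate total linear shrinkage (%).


TS = (132.2 - 121.7) / 132.2 * 100 = 7.94%

7.94


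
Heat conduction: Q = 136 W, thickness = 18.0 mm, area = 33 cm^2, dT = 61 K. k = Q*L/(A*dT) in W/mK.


k = 136*18.0/1000/(33/10000*61) = 12.16 W/mK

12.16


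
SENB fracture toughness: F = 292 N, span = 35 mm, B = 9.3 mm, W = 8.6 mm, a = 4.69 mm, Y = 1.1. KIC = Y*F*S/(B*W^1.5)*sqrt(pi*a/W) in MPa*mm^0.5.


KIC = 1.1*292*35/(9.3*8.6^1.5)*sqrt(pi*4.69/8.6) = 62.74

62.74


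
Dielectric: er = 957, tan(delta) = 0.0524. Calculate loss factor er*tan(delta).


Loss = 957 * 0.0524 = 50.147

50.147


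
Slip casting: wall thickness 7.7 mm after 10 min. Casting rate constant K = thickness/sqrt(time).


K = 7.7 / sqrt(10) = 7.7 / 3.1623 = 2.435 mm/min^0.5

2.435


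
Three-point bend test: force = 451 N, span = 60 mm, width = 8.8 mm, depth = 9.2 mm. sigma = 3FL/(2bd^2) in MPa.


sigma = 3*451*60/(2*8.8*9.2^2) = 54.5 MPa

54.5


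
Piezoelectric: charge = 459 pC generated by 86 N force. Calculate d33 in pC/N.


d33 = 459 / 86 = 5.3 pC/N

5.3


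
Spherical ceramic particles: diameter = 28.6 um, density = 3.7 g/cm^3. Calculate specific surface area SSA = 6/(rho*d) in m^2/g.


SSA = 6 / (3.7 * 28.6) = 0.057 m^2/g

0.057


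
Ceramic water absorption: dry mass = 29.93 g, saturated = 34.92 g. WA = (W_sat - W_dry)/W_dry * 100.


WA = (34.92 - 29.93) / 29.93 * 100 = 16.67%

16.67


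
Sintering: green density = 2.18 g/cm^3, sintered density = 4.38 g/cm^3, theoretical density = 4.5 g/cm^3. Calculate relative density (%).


Relative = 4.38 / 4.5 * 100 = 97.3%

97.3


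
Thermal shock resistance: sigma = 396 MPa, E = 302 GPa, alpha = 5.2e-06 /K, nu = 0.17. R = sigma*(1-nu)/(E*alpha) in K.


R = 396*(1-0.17)/(302*1000*5.2e-06) = 209 K

209


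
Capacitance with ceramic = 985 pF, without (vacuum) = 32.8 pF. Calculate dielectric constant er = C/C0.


er = 985 / 32.8 = 30.03

30.03


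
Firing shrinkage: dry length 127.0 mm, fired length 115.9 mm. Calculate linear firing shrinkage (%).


FS = (127.0 - 115.9) / 127.0 * 100 = 8.74%

8.74


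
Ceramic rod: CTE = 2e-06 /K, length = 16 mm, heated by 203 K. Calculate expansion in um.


dL = 2e-06 * 16 * 203 * 1000 = 6.496 um

6.496


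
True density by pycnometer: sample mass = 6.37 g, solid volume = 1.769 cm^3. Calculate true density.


TD = 6.37 / 1.769 = 3.601 g/cm^3

3.601


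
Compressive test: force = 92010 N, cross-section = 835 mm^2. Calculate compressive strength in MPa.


CS = 92010 / 835 = 110.2 MPa

110.2


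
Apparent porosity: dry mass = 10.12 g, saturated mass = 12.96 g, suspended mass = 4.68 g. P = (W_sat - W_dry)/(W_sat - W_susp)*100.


P = (12.96 - 10.12) / (12.96 - 4.68) * 100 = 2.84 / 8.28 * 100 = 34.3%

34.3


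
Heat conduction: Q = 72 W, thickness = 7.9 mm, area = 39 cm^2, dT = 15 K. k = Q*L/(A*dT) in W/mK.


k = 72*7.9/1000/(39/10000*15) = 9.72 W/mK

9.72


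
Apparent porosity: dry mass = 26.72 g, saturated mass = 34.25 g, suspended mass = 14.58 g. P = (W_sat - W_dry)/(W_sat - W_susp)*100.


P = (34.25 - 26.72) / (34.25 - 14.58) * 100 = 7.53 / 19.67 * 100 = 38.3%

38.3


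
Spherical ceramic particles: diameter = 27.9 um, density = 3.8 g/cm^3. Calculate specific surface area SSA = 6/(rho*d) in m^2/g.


SSA = 6 / (3.8 * 27.9) = 0.057 m^2/g

0.057


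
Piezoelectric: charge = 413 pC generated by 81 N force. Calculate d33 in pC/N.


d33 = 413 / 81 = 5.1 pC/N

5.1


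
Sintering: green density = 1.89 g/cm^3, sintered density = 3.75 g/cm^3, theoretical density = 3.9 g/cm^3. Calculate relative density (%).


Relative = 3.75 / 3.9 * 100 = 96.2%

96.2


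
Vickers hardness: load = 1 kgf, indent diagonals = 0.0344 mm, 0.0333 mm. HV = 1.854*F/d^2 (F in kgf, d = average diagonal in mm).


d_avg = (0.0344+0.0333)/2 = 0.03385 mm
HV = 1.854*1/0.03385^2 = 1618

1618


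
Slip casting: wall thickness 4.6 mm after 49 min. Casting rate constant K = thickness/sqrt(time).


K = 4.6 / sqrt(49) = 4.6 / 7.0 = 0.657 mm/min^0.5

0.657


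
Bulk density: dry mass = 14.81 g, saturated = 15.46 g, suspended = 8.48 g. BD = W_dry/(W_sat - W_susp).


BD = 14.81 / (15.46 - 8.48) = 14.81 / 6.98 = 2.122 g/cm^3

2.122


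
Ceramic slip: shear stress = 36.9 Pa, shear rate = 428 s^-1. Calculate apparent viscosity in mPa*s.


eta = tau/gamma * 1000 = 36.9/428 * 1000 = 86.2 mPa*s

86.2


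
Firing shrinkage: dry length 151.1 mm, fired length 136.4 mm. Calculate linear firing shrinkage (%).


FS = (151.1 - 136.4) / 151.1 * 100 = 9.73%

9.73


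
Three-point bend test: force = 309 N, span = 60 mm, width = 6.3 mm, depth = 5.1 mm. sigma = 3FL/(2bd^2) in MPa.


sigma = 3*309*60/(2*6.3*5.1^2) = 169.7 MPa

169.7


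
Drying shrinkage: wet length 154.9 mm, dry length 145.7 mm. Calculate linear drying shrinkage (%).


DS = (154.9 - 145.7) / 154.9 * 100 = 5.94%

5.94


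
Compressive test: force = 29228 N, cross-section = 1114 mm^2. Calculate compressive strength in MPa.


CS = 29228 / 1114 = 26.2 MPa

26.2


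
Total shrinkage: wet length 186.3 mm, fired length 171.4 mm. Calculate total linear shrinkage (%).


TS = (186.3 - 171.4) / 186.3 * 100 = 8.0%

8.0


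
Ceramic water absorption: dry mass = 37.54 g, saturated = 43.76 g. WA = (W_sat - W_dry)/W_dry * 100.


WA = (43.76 - 37.54) / 37.54 * 100 = 16.57%

16.57


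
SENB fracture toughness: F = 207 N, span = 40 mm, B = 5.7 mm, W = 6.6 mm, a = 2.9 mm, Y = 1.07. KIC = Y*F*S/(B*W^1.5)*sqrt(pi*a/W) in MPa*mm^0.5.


KIC = 1.07*207*40/(5.7*6.6^1.5)*sqrt(pi*2.9/6.6) = 107.7

107.7


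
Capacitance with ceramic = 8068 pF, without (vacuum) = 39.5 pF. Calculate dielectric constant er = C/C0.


er = 8068 / 39.5 = 204.25

204.25


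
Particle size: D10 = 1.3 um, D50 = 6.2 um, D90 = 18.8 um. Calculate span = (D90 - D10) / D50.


Span = (18.8 - 1.3) / 6.2 = 17.5 / 6.2 = 2.823

2.823


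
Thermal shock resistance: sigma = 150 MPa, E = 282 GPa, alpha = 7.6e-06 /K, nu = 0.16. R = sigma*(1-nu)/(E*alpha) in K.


R = 150*(1-0.16)/(282*1000*7.6e-06) = 59 K

59


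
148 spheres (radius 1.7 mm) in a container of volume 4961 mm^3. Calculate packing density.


V_sphere = 4/3*pi*1.7^3 = 20.5795 mm^3
Total V = 148*20.5795 = 3045.766 mm^3
PD = 3045.766 / 4961 = 0.614

0.614


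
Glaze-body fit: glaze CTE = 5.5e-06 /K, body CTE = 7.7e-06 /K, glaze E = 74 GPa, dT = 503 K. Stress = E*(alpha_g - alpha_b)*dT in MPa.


Stress = 74*1000*(5.5e-06 - 7.7e-06)*503 = -81.9 MPa

-81.9


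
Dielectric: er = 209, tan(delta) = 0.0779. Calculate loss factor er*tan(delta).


Loss = 209 * 0.0779 = 16.281

16.281


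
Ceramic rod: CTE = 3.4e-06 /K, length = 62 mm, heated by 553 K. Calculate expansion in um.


dL = 3.4e-06 * 62 * 553 * 1000 = 116.572 um

116.572


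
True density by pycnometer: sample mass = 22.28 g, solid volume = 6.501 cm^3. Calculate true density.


TD = 22.28 / 6.501 = 3.427 g/cm^3

3.427


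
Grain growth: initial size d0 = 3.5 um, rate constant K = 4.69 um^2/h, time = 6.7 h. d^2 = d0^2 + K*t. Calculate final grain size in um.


d^2 = 3.5^2 + 4.69*6.7 = 43.673
d = sqrt(43.673) = 6.61 um

6.61


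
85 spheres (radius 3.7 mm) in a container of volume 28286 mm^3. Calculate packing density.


V_sphere = 4/3*pi*3.7^3 = 212.1748 mm^3
Total V = 85*212.1748 = 18034.858 mm^3
PD = 18034.858 / 28286 = 0.638

0.638


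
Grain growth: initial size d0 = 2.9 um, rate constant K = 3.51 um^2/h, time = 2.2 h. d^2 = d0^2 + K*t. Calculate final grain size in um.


d^2 = 2.9^2 + 3.51*2.2 = 16.132
d = sqrt(16.132) = 4.02 um

4.02


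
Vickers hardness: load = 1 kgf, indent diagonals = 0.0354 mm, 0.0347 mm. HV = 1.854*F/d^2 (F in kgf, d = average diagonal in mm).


d_avg = (0.0354+0.0347)/2 = 0.03505 mm
HV = 1.854*1/0.03505^2 = 1509

1509


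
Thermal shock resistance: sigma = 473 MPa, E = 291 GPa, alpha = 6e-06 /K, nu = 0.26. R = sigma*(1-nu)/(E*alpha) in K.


R = 473*(1-0.26)/(291*1000*6e-06) = 200 K

200


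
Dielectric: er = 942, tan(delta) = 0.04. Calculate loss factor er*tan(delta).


Loss = 942 * 0.04 = 37.68

37.68


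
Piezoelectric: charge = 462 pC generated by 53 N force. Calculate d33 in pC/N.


d33 = 462 / 53 = 8.7 pC/N

8.7


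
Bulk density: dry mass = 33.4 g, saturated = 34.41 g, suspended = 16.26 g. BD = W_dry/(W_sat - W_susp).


BD = 33.4 / (34.41 - 16.26) = 33.4 / 18.15 = 1.84 g/cm^3

1.84


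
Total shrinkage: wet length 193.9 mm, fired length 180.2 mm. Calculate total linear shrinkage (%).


TS = (193.9 - 180.2) / 193.9 * 100 = 7.07%

7.07


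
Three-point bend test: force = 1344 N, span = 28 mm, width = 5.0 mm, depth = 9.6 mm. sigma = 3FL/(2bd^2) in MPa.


sigma = 3*1344*28/(2*5.0*9.6^2) = 122.5 MPa

122.5


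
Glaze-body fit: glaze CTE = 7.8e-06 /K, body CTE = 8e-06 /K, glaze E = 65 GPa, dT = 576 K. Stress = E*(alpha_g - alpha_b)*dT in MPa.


Stress = 65*1000*(7.8e-06 - 8e-06)*576 = -7.5 MPa

-7.5


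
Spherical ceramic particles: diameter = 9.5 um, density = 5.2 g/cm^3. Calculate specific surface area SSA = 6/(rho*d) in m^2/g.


SSA = 6 / (5.2 * 9.5) = 0.121 m^2/g

0.121


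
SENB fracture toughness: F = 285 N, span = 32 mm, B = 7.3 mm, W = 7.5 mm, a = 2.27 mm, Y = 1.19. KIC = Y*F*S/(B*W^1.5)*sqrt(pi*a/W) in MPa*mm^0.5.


KIC = 1.19*285*32/(7.3*7.5^1.5)*sqrt(pi*2.27/7.5) = 70.58

70.58


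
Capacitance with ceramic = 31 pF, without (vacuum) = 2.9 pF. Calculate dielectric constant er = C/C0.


er = 31 / 2.9 = 10.69

10.69


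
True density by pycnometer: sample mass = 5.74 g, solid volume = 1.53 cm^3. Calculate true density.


TD = 5.74 / 1.53 = 3.752 g/cm^3

3.752


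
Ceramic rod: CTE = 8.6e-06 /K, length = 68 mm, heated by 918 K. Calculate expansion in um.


dL = 8.6e-06 * 68 * 918 * 1000 = 536.846 um

536.846


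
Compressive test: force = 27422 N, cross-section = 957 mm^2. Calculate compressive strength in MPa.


CS = 27422 / 957 = 28.7 MPa

28.7


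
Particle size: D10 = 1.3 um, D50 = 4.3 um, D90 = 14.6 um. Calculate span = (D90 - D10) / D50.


Span = (14.6 - 1.3) / 4.3 = 13.3 / 4.3 = 3.093

3.093


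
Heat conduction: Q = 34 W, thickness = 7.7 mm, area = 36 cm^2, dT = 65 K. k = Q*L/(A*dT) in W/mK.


k = 34*7.7/1000/(36/10000*65) = 1.12 W/mK

1.12


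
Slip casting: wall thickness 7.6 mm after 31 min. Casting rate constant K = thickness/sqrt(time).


K = 7.6 / sqrt(31) = 7.6 / 5.5678 = 1.365 mm/min^0.5

1.365


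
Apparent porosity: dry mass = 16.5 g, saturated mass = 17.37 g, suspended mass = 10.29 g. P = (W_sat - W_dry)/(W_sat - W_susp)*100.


P = (17.37 - 16.5) / (17.37 - 10.29) * 100 = 0.87 / 7.08 * 100 = 12.3%

12.3


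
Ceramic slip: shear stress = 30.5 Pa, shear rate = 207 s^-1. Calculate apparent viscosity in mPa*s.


eta = tau/gamma * 1000 = 30.5/207 * 1000 = 147.3 mPa*s

147.3


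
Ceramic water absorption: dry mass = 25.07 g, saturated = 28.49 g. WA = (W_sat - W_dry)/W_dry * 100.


WA = (28.49 - 25.07) / 25.07 * 100 = 13.64%

13.64


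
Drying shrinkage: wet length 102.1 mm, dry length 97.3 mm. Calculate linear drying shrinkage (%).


DS = (102.1 - 97.3) / 102.1 * 100 = 4.7%

4.7


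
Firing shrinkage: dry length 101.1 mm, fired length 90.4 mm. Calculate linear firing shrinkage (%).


FS = (101.1 - 90.4) / 101.1 * 100 = 10.58%

10.58


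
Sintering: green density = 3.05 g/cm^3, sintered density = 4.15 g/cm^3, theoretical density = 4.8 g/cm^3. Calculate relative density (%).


Relative = 4.15 / 4.8 * 100 = 86.5%

86.5


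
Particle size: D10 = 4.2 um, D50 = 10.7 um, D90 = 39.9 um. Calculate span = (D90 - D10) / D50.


Span = (39.9 - 4.2) / 10.7 = 35.7 / 10.7 = 3.336

3.336


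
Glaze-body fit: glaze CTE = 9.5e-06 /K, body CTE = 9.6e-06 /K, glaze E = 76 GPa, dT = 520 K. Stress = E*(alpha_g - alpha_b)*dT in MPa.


Stress = 76*1000*(9.5e-06 - 9.6e-06)*520 = -4.0 MPa

-4.0


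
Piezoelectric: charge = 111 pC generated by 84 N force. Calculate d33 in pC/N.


d33 = 111 / 84 = 1.3 pC/N

1.3


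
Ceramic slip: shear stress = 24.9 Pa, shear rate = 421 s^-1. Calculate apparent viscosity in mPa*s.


eta = tau/gamma * 1000 = 24.9/421 * 1000 = 59.1 mPa*s

59.1


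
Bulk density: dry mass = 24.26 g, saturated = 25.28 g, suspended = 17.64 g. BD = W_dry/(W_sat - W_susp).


BD = 24.26 / (25.28 - 17.64) = 24.26 / 7.64 = 3.175 g/cm^3

3.175


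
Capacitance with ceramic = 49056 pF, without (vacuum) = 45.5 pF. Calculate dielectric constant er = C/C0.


er = 49056 / 45.5 = 1078.15

1078.15


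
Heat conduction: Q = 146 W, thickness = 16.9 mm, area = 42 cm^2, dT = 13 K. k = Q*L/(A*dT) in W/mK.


k = 146*16.9/1000/(42/10000*13) = 45.19 W/mK

45.19


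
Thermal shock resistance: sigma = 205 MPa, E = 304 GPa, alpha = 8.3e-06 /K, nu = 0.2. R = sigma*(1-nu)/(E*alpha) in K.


R = 205*(1-0.2)/(304*1000*8.3e-06) = 65 K

65


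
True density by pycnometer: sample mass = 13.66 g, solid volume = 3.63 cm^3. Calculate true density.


TD = 13.66 / 3.63 = 3.763 g/cm^3

3.763


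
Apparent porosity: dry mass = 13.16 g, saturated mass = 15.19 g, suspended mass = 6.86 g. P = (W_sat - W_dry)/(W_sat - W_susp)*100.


P = (15.19 - 13.16) / (15.19 - 6.86) * 100 = 2.03 / 8.33 * 100 = 24.4%

24.4


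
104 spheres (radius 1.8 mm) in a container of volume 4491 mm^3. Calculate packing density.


V_sphere = 4/3*pi*1.8^3 = 24.429 mm^3
Total V = 104*24.429 = 2540.616 mm^3
PD = 2540.616 / 4491 = 0.566

0.566


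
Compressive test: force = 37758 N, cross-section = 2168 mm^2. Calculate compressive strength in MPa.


CS = 37758 / 2168 = 17.4 MPa

17.4


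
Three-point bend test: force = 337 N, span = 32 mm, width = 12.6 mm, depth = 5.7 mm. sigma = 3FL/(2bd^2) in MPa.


sigma = 3*337*32/(2*12.6*5.7^2) = 39.5 MPa

39.5


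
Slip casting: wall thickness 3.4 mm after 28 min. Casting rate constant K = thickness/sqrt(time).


K = 3.4 / sqrt(28) = 3.4 / 5.2915 = 0.643 mm/min^0.5

0.643


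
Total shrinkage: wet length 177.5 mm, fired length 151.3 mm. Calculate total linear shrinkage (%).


TS = (177.5 - 151.3) / 177.5 * 100 = 14.76%

14.76


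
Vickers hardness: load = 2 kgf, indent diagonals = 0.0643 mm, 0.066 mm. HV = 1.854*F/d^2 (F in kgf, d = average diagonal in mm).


d_avg = (0.0643+0.066)/2 = 0.06515 mm
HV = 1.854*2/0.06515^2 = 874

874


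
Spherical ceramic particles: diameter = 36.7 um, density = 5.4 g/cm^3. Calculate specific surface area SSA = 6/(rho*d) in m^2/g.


SSA = 6 / (5.4 * 36.7) = 0.03 m^2/g

0.03


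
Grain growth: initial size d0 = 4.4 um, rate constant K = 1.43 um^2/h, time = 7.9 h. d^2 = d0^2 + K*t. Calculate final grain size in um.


d^2 = 4.4^2 + 1.43*7.9 = 30.657
d = sqrt(30.657) = 5.54 um

5.54


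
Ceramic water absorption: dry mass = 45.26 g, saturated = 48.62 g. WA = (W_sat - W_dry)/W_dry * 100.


WA = (48.62 - 45.26) / 45.26 * 100 = 7.42%

7.42


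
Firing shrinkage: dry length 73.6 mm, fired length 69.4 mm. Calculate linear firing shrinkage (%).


FS = (73.6 - 69.4) / 73.6 * 100 = 5.71%

5.71


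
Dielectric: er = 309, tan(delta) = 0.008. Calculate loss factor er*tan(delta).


Loss = 309 * 0.008 = 2.472

2.472


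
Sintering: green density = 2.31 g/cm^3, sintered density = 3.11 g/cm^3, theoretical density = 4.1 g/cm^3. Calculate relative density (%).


Relative = 3.11 / 4.1 * 100 = 75.9%

75.9


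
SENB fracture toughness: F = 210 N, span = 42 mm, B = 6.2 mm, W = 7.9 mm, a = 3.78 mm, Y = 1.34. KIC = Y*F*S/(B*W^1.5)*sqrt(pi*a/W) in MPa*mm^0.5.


KIC = 1.34*210*42/(6.2*7.9^1.5)*sqrt(pi*3.78/7.9) = 105.26

105.26
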